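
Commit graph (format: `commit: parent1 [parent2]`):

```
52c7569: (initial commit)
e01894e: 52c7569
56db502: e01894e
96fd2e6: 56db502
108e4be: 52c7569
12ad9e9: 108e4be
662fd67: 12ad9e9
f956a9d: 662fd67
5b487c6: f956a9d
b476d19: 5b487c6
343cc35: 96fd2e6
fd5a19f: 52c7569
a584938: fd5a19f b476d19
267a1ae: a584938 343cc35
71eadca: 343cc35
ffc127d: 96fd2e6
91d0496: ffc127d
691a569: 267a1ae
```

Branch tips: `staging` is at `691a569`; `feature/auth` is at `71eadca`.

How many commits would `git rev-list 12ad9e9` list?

3

Walking parent pointers from 12ad9e9: reachable set = {108e4be, 12ad9e9, 52c7569}.
That is 3 commits.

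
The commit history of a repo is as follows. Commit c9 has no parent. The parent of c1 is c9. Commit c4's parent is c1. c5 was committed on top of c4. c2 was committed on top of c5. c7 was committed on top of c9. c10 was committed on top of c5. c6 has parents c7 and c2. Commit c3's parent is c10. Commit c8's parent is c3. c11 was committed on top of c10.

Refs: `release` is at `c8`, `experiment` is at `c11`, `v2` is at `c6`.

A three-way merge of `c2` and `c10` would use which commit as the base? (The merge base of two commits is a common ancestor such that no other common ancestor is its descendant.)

c5

Ancestors of c2: {c1, c2, c4, c5, c9}.
Ancestors of c10: {c1, c10, c4, c5, c9}.
Common ancestors: {c1, c4, c5, c9}.
Among these, c5 is not an ancestor of any other common ancestor — it is the merge base.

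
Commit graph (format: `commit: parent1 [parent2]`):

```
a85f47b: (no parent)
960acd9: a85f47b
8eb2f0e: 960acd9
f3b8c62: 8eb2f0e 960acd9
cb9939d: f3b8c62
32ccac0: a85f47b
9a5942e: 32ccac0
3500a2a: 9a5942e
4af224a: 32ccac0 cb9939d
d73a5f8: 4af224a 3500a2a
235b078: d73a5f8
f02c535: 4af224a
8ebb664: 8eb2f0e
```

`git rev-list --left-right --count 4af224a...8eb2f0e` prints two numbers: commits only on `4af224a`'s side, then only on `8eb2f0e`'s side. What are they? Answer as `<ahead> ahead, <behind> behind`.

Reachable from 4af224a: {32ccac0, 4af224a, 8eb2f0e, 960acd9, a85f47b, cb9939d, f3b8c62}.
Reachable from 8eb2f0e: {8eb2f0e, 960acd9, a85f47b}.
Only in 4af224a's history (ahead): {32ccac0, 4af224a, cb9939d, f3b8c62} — 4.
Only in 8eb2f0e's history (behind): {} — 0.

4 ahead, 0 behind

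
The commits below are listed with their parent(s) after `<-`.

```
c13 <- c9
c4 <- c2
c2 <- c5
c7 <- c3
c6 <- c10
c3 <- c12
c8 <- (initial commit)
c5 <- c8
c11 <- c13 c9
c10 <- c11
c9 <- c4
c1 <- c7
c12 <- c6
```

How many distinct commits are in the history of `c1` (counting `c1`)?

Walking parent pointers from c1: reachable set = {c1, c10, c11, c12, c13, c2, c3, c4, c5, c6, c7, c8, c9}.
That is 13 commits.

13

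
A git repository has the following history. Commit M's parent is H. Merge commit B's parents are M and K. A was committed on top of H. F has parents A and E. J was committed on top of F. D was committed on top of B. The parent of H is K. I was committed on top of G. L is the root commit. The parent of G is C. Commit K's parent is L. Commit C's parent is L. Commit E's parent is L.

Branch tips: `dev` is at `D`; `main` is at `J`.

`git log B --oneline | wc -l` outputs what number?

5

Walking parent pointers from B: reachable set = {B, H, K, L, M}.
That is 5 commits.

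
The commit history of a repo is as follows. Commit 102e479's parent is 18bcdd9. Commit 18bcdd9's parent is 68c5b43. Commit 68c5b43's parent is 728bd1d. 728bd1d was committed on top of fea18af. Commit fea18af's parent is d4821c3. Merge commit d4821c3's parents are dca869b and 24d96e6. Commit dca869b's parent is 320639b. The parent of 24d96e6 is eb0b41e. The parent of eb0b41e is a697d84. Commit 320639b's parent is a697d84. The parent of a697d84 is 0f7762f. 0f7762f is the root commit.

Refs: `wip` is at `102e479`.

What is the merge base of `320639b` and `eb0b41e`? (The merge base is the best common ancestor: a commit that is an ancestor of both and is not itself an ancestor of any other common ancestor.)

a697d84

Ancestors of 320639b: {0f7762f, 320639b, a697d84}.
Ancestors of eb0b41e: {0f7762f, a697d84, eb0b41e}.
Common ancestors: {0f7762f, a697d84}.
Among these, a697d84 is not an ancestor of any other common ancestor — it is the merge base.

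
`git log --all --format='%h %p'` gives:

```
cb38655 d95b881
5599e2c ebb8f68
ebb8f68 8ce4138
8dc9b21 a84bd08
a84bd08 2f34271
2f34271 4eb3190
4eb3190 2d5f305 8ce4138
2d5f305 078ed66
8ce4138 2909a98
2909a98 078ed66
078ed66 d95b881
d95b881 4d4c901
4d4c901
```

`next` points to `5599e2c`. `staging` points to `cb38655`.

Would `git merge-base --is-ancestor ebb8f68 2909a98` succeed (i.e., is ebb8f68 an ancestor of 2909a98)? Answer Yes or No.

No

Ancestors of 2909a98: {078ed66, 2909a98, 4d4c901, d95b881}.
ebb8f68 is not in that set, so it is not an ancestor of 2909a98.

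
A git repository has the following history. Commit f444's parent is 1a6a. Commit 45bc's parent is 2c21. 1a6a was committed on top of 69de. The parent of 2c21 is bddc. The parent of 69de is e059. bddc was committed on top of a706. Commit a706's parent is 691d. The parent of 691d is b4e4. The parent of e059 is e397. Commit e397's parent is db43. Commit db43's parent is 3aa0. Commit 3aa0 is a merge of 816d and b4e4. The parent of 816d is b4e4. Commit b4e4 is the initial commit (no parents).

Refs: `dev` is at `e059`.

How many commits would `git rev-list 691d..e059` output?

5

Reachable from e059: {3aa0, 816d, b4e4, db43, e059, e397}.
Reachable from 691d: {691d, b4e4}.
In e059's history but not 691d's: {3aa0, 816d, db43, e059, e397} — 5 commits.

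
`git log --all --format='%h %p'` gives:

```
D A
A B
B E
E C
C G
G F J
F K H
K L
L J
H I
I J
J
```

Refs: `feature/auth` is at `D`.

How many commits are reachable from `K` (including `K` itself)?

Walking parent pointers from K: reachable set = {J, K, L}.
That is 3 commits.

3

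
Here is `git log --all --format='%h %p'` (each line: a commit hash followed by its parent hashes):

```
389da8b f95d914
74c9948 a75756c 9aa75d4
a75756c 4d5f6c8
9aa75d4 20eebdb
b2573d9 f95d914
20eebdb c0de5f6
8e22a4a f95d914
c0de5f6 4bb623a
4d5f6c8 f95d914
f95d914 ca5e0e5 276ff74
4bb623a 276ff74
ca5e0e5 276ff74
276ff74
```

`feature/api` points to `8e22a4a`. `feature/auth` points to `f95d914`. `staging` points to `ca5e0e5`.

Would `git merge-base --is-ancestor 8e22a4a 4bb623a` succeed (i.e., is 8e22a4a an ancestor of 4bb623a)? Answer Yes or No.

No

Ancestors of 4bb623a: {276ff74, 4bb623a}.
8e22a4a is not in that set, so it is not an ancestor of 4bb623a.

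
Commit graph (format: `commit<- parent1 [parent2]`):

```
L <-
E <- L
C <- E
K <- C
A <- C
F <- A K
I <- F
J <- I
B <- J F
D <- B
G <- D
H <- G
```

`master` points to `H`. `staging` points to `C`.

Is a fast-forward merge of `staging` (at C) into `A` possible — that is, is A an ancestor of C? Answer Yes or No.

No

A fast-forward from A to C is possible iff A is an ancestor of C.
Ancestors of C: {C, E, L}.
A is not among them, so fast-forward is not possible.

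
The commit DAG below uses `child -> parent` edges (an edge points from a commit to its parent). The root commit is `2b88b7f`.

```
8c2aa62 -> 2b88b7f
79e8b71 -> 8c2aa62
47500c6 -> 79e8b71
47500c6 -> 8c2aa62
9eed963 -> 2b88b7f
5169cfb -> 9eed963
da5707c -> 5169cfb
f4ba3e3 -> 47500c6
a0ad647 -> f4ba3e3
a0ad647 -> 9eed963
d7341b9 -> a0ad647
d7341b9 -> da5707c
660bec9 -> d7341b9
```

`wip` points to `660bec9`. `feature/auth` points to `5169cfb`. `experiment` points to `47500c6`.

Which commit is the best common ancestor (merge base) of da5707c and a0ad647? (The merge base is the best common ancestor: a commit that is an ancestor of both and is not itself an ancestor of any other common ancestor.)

Ancestors of da5707c: {2b88b7f, 5169cfb, 9eed963, da5707c}.
Ancestors of a0ad647: {2b88b7f, 47500c6, 79e8b71, 8c2aa62, 9eed963, a0ad647, f4ba3e3}.
Common ancestors: {2b88b7f, 9eed963}.
Among these, 9eed963 is not an ancestor of any other common ancestor — it is the merge base.

9eed963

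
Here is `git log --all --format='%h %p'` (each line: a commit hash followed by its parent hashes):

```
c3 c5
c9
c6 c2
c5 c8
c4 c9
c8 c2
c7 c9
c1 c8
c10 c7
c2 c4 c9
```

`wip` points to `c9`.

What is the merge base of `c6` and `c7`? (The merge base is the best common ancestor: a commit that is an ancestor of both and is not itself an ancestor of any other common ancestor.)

Ancestors of c6: {c2, c4, c6, c9}.
Ancestors of c7: {c7, c9}.
Common ancestors: {c9}.
The only common ancestor is c9, so it is the merge base.

c9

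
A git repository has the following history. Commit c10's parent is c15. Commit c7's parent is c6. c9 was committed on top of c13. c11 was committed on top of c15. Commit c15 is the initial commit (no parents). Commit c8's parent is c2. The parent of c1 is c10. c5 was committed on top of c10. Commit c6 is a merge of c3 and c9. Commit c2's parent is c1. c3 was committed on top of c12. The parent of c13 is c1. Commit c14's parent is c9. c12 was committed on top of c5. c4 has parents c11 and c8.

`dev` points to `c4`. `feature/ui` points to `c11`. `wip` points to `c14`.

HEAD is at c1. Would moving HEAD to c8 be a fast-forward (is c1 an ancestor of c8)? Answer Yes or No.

A fast-forward from c1 to c8 is possible iff c1 is an ancestor of c8.
Ancestors of c8: {c1, c10, c15, c2, c8}.
c1 is among them, so fast-forward is possible.

Yes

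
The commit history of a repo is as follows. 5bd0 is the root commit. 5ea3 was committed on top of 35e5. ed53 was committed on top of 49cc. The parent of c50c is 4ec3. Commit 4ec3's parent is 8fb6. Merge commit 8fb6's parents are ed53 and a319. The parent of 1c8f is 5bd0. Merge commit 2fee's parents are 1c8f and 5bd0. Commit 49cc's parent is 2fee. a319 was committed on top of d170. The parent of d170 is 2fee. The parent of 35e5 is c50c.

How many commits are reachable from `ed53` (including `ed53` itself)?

5

Walking parent pointers from ed53: reachable set = {1c8f, 2fee, 49cc, 5bd0, ed53}.
That is 5 commits.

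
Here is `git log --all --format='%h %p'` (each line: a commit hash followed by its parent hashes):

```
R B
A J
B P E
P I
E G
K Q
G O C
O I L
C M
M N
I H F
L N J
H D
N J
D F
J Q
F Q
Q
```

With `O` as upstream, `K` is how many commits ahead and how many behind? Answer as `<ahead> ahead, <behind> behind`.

1 ahead, 8 behind

Reachable from K: {K, Q}.
Reachable from O: {D, F, H, I, J, L, N, O, Q}.
Only in K's history (ahead): {K} — 1.
Only in O's history (behind): {D, F, H, I, J, L, N, O} — 8.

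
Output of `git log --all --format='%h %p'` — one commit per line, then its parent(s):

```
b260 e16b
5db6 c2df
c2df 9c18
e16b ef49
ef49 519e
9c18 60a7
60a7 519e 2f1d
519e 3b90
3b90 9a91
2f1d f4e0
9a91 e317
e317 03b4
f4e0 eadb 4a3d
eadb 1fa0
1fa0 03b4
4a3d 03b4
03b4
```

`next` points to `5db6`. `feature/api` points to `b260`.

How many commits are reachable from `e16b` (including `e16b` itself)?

Walking parent pointers from e16b: reachable set = {03b4, 3b90, 519e, 9a91, e16b, e317, ef49}.
That is 7 commits.

7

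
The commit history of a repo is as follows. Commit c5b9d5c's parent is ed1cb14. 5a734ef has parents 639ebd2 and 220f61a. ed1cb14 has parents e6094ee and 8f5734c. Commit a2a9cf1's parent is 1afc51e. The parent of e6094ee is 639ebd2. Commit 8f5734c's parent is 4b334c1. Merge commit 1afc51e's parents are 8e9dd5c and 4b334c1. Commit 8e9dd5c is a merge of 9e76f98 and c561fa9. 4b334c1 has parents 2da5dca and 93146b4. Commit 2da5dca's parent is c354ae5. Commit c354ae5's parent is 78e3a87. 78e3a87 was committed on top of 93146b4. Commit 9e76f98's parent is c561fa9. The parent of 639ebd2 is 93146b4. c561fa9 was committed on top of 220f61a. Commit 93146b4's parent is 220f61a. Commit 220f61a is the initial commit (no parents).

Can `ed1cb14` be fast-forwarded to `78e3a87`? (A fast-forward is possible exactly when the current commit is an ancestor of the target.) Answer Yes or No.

A fast-forward from ed1cb14 to 78e3a87 is possible iff ed1cb14 is an ancestor of 78e3a87.
Ancestors of 78e3a87: {220f61a, 78e3a87, 93146b4}.
ed1cb14 is not among them, so fast-forward is not possible.

No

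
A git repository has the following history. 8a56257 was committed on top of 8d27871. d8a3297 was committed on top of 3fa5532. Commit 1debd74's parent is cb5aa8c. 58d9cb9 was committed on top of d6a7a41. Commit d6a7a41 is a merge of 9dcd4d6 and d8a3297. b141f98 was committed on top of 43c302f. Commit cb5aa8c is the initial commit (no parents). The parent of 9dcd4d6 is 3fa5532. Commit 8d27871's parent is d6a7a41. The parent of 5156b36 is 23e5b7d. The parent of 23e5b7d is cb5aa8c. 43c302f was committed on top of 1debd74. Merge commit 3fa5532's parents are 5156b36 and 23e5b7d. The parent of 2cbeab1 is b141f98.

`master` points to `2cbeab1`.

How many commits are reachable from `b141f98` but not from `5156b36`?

3

Reachable from b141f98: {1debd74, 43c302f, b141f98, cb5aa8c}.
Reachable from 5156b36: {23e5b7d, 5156b36, cb5aa8c}.
In b141f98's history but not 5156b36's: {1debd74, 43c302f, b141f98} — 3 commits.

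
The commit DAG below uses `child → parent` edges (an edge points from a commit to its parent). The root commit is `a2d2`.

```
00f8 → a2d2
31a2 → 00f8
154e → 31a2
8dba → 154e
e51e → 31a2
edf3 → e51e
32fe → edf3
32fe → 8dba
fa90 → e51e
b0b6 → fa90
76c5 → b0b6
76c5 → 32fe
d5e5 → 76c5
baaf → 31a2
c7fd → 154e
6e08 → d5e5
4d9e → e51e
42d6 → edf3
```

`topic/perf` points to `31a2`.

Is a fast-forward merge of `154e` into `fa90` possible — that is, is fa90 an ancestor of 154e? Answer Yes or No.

No

A fast-forward from fa90 to 154e is possible iff fa90 is an ancestor of 154e.
Ancestors of 154e: {00f8, 154e, 31a2, a2d2}.
fa90 is not among them, so fast-forward is not possible.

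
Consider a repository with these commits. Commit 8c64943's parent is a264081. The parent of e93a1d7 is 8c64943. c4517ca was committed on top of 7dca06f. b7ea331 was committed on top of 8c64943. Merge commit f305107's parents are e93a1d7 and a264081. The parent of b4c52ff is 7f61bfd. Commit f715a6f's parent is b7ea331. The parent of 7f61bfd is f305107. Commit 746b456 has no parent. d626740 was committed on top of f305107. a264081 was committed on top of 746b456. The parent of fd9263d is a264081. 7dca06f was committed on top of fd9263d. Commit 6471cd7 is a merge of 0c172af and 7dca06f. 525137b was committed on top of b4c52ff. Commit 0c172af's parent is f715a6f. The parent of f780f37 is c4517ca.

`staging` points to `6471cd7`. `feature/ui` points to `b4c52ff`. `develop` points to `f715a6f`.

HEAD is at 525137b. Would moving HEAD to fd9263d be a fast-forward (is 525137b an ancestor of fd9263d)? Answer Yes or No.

A fast-forward from 525137b to fd9263d is possible iff 525137b is an ancestor of fd9263d.
Ancestors of fd9263d: {746b456, a264081, fd9263d}.
525137b is not among them, so fast-forward is not possible.

No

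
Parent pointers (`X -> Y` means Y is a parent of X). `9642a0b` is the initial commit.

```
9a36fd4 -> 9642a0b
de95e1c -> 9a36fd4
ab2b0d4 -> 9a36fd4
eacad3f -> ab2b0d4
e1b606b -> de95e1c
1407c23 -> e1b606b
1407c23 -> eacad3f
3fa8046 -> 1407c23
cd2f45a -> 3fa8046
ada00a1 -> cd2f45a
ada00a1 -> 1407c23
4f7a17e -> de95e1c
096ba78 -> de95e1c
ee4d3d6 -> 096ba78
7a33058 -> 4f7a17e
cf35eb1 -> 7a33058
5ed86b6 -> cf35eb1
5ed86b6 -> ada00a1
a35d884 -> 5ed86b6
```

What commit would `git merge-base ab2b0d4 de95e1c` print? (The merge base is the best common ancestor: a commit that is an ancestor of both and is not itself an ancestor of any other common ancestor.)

Ancestors of ab2b0d4: {9642a0b, 9a36fd4, ab2b0d4}.
Ancestors of de95e1c: {9642a0b, 9a36fd4, de95e1c}.
Common ancestors: {9642a0b, 9a36fd4}.
Among these, 9a36fd4 is not an ancestor of any other common ancestor — it is the merge base.

9a36fd4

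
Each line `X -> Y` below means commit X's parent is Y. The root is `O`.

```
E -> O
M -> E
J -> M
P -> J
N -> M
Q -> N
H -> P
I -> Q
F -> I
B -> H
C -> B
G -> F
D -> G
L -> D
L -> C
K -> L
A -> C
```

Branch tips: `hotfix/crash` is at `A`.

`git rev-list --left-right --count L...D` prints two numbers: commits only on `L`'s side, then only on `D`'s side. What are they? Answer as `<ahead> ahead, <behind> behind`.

Reachable from L: {B, C, D, E, F, G, H, I, J, L, M, N, O, P, Q}.
Reachable from D: {D, E, F, G, I, M, N, O, Q}.
Only in L's history (ahead): {B, C, H, J, L, P} — 6.
Only in D's history (behind): {} — 0.

6 ahead, 0 behind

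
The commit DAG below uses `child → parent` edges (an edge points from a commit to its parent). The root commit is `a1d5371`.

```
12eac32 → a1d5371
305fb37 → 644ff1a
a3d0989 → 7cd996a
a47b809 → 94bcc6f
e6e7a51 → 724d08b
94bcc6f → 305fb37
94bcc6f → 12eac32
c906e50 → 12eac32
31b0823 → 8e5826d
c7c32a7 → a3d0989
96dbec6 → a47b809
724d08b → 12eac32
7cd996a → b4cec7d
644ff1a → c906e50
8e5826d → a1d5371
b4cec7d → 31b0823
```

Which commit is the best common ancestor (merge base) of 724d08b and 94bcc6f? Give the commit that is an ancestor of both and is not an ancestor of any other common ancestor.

Ancestors of 724d08b: {12eac32, 724d08b, a1d5371}.
Ancestors of 94bcc6f: {12eac32, 305fb37, 644ff1a, 94bcc6f, a1d5371, c906e50}.
Common ancestors: {12eac32, a1d5371}.
Among these, 12eac32 is not an ancestor of any other common ancestor — it is the merge base.

12eac32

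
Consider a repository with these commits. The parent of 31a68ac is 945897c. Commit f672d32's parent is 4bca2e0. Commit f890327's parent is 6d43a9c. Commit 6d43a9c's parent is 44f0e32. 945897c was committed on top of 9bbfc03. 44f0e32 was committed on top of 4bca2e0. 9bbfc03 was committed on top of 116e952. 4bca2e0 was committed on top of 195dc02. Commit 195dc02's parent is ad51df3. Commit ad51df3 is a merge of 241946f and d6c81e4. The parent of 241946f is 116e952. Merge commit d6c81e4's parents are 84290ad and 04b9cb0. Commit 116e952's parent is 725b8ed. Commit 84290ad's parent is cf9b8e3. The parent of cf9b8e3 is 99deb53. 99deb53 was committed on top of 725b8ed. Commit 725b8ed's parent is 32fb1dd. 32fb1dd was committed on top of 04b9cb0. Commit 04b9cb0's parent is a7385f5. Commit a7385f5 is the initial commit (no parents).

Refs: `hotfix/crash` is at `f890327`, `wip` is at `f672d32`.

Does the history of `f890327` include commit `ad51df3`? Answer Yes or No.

Ancestors of f890327 (commits reachable by following parents): {04b9cb0, 116e952, 195dc02, 241946f, 32fb1dd, 44f0e32, 4bca2e0, 6d43a9c, 725b8ed, 84290ad, 99deb53, a7385f5, ad51df3, cf9b8e3, d6c81e4, f890327}.
ad51df3 is in that set, so it is an ancestor of f890327.

Yes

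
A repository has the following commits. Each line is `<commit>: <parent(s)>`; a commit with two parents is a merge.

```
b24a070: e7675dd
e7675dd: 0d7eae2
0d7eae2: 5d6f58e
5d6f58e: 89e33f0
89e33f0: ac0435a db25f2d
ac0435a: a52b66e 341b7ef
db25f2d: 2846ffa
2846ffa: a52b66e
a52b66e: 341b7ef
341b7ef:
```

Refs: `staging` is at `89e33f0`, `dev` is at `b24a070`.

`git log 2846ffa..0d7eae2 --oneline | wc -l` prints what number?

5

Reachable from 0d7eae2: {0d7eae2, 2846ffa, 341b7ef, 5d6f58e, 89e33f0, a52b66e, ac0435a, db25f2d}.
Reachable from 2846ffa: {2846ffa, 341b7ef, a52b66e}.
In 0d7eae2's history but not 2846ffa's: {0d7eae2, 5d6f58e, 89e33f0, ac0435a, db25f2d} — 5 commits.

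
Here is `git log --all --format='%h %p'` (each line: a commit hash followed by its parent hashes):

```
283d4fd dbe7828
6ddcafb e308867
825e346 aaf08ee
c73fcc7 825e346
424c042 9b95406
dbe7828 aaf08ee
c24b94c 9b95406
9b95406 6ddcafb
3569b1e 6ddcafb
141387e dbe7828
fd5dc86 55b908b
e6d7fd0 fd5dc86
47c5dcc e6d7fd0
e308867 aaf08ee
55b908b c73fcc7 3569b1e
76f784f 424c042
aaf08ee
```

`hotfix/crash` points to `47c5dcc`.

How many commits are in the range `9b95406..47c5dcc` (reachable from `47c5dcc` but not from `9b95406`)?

Reachable from 47c5dcc: {3569b1e, 47c5dcc, 55b908b, 6ddcafb, 825e346, aaf08ee, c73fcc7, e308867, e6d7fd0, fd5dc86}.
Reachable from 9b95406: {6ddcafb, 9b95406, aaf08ee, e308867}.
In 47c5dcc's history but not 9b95406's: {3569b1e, 47c5dcc, 55b908b, 825e346, c73fcc7, e6d7fd0, fd5dc86} — 7 commits.

7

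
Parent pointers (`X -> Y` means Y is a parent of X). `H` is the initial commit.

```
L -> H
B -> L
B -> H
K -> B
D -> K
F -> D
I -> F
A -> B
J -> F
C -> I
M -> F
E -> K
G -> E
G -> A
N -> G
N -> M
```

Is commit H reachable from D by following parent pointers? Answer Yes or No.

Ancestors of D (commits reachable by following parents): {B, D, H, K, L}.
H is in that set, so it is an ancestor of D.

Yes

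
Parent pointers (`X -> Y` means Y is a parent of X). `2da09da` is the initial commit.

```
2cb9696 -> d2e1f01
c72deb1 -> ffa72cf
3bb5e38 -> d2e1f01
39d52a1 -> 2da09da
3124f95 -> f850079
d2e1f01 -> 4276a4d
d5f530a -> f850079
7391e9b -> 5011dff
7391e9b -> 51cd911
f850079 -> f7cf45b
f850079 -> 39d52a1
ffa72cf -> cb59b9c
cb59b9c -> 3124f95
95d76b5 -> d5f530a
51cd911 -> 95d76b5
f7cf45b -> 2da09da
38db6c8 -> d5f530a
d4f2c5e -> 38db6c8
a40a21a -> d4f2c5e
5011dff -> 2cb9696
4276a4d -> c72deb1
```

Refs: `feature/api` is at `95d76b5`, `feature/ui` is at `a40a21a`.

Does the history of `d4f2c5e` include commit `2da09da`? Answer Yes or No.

Yes

Ancestors of d4f2c5e (commits reachable by following parents): {2da09da, 38db6c8, 39d52a1, d4f2c5e, d5f530a, f7cf45b, f850079}.
2da09da is in that set, so it is an ancestor of d4f2c5e.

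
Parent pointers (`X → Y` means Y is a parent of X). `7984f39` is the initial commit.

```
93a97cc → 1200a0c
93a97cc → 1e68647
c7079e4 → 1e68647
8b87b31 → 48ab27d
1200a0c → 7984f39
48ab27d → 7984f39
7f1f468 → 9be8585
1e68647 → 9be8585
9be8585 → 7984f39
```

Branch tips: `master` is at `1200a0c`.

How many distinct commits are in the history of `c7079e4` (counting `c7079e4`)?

4

Walking parent pointers from c7079e4: reachable set = {1e68647, 7984f39, 9be8585, c7079e4}.
That is 4 commits.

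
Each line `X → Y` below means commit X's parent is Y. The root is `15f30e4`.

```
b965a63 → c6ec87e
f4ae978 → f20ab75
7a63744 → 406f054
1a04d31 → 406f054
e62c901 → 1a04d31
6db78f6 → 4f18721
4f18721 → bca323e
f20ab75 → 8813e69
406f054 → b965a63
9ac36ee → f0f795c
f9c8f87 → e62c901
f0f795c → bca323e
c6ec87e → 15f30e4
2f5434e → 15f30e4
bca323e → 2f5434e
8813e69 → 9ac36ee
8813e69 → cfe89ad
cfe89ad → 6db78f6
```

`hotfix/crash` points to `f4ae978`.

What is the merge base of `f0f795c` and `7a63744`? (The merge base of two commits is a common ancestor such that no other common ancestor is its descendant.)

15f30e4

Ancestors of f0f795c: {15f30e4, 2f5434e, bca323e, f0f795c}.
Ancestors of 7a63744: {15f30e4, 406f054, 7a63744, b965a63, c6ec87e}.
Common ancestors: {15f30e4}.
The only common ancestor is 15f30e4, so it is the merge base.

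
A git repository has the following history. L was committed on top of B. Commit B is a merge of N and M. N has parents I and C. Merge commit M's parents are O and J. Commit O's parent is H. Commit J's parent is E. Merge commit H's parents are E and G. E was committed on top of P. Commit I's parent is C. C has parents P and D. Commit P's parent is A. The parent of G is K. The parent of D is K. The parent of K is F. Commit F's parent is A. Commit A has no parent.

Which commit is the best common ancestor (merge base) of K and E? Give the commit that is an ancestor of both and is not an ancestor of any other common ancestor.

A

Ancestors of K: {A, F, K}.
Ancestors of E: {A, E, P}.
Common ancestors: {A}.
The only common ancestor is A, so it is the merge base.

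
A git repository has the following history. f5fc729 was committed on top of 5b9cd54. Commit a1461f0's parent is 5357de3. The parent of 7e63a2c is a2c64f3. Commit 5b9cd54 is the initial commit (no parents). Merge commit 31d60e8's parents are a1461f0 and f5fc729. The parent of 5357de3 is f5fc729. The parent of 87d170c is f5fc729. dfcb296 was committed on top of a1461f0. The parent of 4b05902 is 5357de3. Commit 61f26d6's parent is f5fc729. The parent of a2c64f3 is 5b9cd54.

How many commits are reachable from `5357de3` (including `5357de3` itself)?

Walking parent pointers from 5357de3: reachable set = {5357de3, 5b9cd54, f5fc729}.
That is 3 commits.

3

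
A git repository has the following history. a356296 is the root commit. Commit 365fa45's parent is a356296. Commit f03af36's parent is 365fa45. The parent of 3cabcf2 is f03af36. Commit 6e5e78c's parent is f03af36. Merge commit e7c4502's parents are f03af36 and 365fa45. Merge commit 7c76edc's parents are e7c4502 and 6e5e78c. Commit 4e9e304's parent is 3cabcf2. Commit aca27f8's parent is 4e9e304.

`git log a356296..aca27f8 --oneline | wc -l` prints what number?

Reachable from aca27f8: {365fa45, 3cabcf2, 4e9e304, a356296, aca27f8, f03af36}.
Reachable from a356296: {a356296}.
In aca27f8's history but not a356296's: {365fa45, 3cabcf2, 4e9e304, aca27f8, f03af36} — 5 commits.

5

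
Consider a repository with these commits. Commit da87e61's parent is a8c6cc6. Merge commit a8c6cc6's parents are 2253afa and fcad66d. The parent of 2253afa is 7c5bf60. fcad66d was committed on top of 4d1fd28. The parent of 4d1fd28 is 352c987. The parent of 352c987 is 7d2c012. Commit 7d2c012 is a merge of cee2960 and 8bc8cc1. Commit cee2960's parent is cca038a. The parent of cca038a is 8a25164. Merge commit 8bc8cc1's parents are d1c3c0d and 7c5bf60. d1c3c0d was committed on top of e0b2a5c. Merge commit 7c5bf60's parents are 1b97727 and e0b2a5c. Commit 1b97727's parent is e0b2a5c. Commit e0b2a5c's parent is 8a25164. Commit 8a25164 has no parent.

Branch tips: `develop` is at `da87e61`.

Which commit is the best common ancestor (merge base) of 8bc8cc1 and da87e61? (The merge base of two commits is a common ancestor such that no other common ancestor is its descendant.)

Ancestors of 8bc8cc1: {1b97727, 7c5bf60, 8a25164, 8bc8cc1, d1c3c0d, e0b2a5c}.
Ancestors of da87e61: {1b97727, 2253afa, 352c987, 4d1fd28, 7c5bf60, 7d2c012, 8a25164, 8bc8cc1, a8c6cc6, cca038a, cee2960, d1c3c0d, da87e61, e0b2a5c, fcad66d}.
Common ancestors: {1b97727, 7c5bf60, 8a25164, 8bc8cc1, d1c3c0d, e0b2a5c}.
Among these, 8bc8cc1 is not an ancestor of any other common ancestor — it is the merge base.

8bc8cc1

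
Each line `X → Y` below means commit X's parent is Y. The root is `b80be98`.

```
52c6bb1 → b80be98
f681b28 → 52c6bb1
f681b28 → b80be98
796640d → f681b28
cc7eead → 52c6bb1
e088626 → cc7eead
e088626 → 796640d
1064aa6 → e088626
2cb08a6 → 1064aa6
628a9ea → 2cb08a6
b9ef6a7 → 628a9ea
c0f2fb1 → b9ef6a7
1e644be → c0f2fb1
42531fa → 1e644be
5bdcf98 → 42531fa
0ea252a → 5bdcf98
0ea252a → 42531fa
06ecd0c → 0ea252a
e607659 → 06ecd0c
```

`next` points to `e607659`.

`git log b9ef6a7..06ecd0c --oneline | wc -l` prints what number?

6

Reachable from 06ecd0c: {06ecd0c, 0ea252a, 1064aa6, 1e644be, 2cb08a6, 42531fa, 52c6bb1, 5bdcf98, 628a9ea, 796640d, b80be98, b9ef6a7, c0f2fb1, cc7eead, e088626, f681b28}.
Reachable from b9ef6a7: {1064aa6, 2cb08a6, 52c6bb1, 628a9ea, 796640d, b80be98, b9ef6a7, cc7eead, e088626, f681b28}.
In 06ecd0c's history but not b9ef6a7's: {06ecd0c, 0ea252a, 1e644be, 42531fa, 5bdcf98, c0f2fb1} — 6 commits.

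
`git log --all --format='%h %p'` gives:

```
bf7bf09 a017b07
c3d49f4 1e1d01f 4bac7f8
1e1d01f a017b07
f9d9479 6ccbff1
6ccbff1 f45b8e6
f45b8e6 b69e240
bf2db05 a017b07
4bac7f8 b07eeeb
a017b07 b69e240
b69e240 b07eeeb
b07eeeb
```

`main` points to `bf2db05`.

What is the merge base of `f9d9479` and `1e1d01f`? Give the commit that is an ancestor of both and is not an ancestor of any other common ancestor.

Ancestors of f9d9479: {6ccbff1, b07eeeb, b69e240, f45b8e6, f9d9479}.
Ancestors of 1e1d01f: {1e1d01f, a017b07, b07eeeb, b69e240}.
Common ancestors: {b07eeeb, b69e240}.
Among these, b69e240 is not an ancestor of any other common ancestor — it is the merge base.

b69e240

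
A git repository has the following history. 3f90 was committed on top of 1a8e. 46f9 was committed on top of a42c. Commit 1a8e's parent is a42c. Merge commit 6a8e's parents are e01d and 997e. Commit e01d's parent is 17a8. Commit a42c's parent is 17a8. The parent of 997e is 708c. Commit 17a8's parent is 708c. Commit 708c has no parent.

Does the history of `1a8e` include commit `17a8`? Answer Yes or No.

Yes

Ancestors of 1a8e (commits reachable by following parents): {17a8, 1a8e, 708c, a42c}.
17a8 is in that set, so it is an ancestor of 1a8e.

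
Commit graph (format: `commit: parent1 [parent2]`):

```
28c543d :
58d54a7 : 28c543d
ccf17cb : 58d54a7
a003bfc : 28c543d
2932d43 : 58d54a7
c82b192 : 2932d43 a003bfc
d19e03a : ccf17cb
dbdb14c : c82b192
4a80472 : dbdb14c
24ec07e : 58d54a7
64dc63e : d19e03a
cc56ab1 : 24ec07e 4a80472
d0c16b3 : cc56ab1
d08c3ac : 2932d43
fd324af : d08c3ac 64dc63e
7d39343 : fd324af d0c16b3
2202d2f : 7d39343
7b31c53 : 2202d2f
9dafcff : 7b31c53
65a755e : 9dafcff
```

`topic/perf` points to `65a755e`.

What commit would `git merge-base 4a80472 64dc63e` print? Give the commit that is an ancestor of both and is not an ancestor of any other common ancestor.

58d54a7

Ancestors of 4a80472: {28c543d, 2932d43, 4a80472, 58d54a7, a003bfc, c82b192, dbdb14c}.
Ancestors of 64dc63e: {28c543d, 58d54a7, 64dc63e, ccf17cb, d19e03a}.
Common ancestors: {28c543d, 58d54a7}.
Among these, 58d54a7 is not an ancestor of any other common ancestor — it is the merge base.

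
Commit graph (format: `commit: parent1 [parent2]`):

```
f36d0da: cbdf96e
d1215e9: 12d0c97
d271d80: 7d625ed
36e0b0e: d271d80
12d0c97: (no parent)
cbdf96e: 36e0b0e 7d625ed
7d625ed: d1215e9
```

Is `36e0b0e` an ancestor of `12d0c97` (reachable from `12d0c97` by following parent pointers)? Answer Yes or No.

No

Ancestors of 12d0c97: {12d0c97}.
36e0b0e is not in that set, so it is not an ancestor of 12d0c97.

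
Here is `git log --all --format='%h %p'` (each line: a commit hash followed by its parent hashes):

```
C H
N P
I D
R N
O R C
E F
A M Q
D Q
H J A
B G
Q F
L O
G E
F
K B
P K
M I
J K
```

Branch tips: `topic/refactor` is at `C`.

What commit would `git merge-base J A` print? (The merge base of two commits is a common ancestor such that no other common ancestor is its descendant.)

F

Ancestors of J: {B, E, F, G, J, K}.
Ancestors of A: {A, D, F, I, M, Q}.
Common ancestors: {F}.
The only common ancestor is F, so it is the merge base.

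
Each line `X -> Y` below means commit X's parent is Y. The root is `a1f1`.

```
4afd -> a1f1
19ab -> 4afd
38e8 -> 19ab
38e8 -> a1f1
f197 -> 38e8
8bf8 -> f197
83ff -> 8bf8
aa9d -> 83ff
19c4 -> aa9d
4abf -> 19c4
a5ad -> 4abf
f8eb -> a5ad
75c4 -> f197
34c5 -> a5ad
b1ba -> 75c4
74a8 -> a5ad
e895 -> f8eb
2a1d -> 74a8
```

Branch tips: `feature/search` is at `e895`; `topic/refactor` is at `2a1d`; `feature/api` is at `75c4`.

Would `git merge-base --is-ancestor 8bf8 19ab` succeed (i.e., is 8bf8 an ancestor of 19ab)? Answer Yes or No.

No

Ancestors of 19ab: {19ab, 4afd, a1f1}.
8bf8 is not in that set, so it is not an ancestor of 19ab.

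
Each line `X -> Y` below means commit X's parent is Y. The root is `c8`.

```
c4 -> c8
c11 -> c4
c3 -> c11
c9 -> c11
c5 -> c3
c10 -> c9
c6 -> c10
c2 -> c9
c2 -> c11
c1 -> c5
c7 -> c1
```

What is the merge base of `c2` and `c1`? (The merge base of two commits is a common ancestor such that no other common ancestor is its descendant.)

Ancestors of c2: {c11, c2, c4, c8, c9}.
Ancestors of c1: {c1, c11, c3, c4, c5, c8}.
Common ancestors: {c11, c4, c8}.
Among these, c11 is not an ancestor of any other common ancestor — it is the merge base.

c11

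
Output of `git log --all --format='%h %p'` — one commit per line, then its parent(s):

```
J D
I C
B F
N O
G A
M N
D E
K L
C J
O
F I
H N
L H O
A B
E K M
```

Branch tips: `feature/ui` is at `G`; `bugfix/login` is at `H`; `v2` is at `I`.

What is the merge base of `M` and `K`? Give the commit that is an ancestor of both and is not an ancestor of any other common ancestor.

N

Ancestors of M: {M, N, O}.
Ancestors of K: {H, K, L, N, O}.
Common ancestors: {N, O}.
Among these, N is not an ancestor of any other common ancestor — it is the merge base.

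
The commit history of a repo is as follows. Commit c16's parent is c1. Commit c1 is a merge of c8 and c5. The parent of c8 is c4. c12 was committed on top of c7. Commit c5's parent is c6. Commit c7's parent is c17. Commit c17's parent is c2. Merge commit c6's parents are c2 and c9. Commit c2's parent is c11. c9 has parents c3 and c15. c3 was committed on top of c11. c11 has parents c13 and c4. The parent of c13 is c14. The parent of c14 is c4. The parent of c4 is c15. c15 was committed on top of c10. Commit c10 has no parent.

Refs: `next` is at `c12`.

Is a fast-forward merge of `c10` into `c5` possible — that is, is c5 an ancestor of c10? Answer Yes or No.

No

A fast-forward from c5 to c10 is possible iff c5 is an ancestor of c10.
Ancestors of c10: {c10}.
c5 is not among them, so fast-forward is not possible.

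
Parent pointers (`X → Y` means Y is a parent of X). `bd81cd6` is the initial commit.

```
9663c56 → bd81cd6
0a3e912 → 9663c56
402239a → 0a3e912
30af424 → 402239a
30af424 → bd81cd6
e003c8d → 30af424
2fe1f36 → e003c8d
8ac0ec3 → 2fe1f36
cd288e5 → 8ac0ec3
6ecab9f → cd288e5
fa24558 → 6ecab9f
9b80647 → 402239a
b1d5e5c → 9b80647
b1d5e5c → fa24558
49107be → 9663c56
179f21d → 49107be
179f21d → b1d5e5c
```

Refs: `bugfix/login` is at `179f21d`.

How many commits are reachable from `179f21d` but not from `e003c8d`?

9

Reachable from 179f21d: {0a3e912, 179f21d, 2fe1f36, 30af424, 402239a, 49107be, 6ecab9f, 8ac0ec3, 9663c56, 9b80647, b1d5e5c, bd81cd6, cd288e5, e003c8d, fa24558}.
Reachable from e003c8d: {0a3e912, 30af424, 402239a, 9663c56, bd81cd6, e003c8d}.
In 179f21d's history but not e003c8d's: {179f21d, 2fe1f36, 49107be, 6ecab9f, 8ac0ec3, 9b80647, b1d5e5c, cd288e5, fa24558} — 9 commits.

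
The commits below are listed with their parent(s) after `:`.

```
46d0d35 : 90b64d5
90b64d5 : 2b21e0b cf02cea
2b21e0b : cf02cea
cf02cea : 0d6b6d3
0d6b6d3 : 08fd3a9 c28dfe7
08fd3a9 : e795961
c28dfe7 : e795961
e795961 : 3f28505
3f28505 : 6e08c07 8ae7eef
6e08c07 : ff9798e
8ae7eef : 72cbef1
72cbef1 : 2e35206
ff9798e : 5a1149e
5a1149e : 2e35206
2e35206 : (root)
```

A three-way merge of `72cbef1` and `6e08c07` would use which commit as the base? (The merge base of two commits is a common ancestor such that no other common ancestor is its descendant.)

Ancestors of 72cbef1: {2e35206, 72cbef1}.
Ancestors of 6e08c07: {2e35206, 5a1149e, 6e08c07, ff9798e}.
Common ancestors: {2e35206}.
The only common ancestor is 2e35206, so it is the merge base.

2e35206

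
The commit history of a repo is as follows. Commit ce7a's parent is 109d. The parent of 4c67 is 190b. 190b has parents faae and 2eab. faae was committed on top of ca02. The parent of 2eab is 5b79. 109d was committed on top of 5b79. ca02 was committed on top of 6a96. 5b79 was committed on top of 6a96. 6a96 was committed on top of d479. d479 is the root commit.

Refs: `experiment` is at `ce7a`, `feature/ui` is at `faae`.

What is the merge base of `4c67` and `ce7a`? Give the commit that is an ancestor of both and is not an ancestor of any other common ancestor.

5b79

Ancestors of 4c67: {190b, 2eab, 4c67, 5b79, 6a96, ca02, d479, faae}.
Ancestors of ce7a: {109d, 5b79, 6a96, ce7a, d479}.
Common ancestors: {5b79, 6a96, d479}.
Among these, 5b79 is not an ancestor of any other common ancestor — it is the merge base.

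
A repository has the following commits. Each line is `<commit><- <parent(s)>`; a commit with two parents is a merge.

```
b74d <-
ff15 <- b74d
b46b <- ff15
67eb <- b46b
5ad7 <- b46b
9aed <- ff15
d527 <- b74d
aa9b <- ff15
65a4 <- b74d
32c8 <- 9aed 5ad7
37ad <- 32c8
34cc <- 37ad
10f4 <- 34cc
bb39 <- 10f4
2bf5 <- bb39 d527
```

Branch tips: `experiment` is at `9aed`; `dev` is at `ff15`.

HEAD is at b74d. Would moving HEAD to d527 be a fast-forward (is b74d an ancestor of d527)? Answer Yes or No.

A fast-forward from b74d to d527 is possible iff b74d is an ancestor of d527.
Ancestors of d527: {b74d, d527}.
b74d is among them, so fast-forward is possible.

Yes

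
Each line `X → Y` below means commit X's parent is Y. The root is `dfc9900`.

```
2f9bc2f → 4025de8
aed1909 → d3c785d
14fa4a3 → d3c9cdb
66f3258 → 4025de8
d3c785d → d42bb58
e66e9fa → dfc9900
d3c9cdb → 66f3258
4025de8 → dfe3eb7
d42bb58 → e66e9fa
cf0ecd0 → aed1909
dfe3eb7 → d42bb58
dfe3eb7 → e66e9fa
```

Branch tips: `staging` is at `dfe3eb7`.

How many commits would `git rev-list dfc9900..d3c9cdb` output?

6

Reachable from d3c9cdb: {4025de8, 66f3258, d3c9cdb, d42bb58, dfc9900, dfe3eb7, e66e9fa}.
Reachable from dfc9900: {dfc9900}.
In d3c9cdb's history but not dfc9900's: {4025de8, 66f3258, d3c9cdb, d42bb58, dfe3eb7, e66e9fa} — 6 commits.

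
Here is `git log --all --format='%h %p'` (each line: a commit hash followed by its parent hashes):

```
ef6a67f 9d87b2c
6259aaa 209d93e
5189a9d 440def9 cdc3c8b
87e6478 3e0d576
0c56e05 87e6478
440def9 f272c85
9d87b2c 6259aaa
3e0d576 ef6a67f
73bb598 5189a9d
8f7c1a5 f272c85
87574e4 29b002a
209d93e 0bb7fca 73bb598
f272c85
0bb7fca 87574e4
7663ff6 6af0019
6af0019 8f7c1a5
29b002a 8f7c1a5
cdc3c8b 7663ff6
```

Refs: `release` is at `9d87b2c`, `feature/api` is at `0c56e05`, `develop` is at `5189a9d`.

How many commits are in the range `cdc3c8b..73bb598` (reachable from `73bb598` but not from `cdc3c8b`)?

3

Reachable from 73bb598: {440def9, 5189a9d, 6af0019, 73bb598, 7663ff6, 8f7c1a5, cdc3c8b, f272c85}.
Reachable from cdc3c8b: {6af0019, 7663ff6, 8f7c1a5, cdc3c8b, f272c85}.
In 73bb598's history but not cdc3c8b's: {440def9, 5189a9d, 73bb598} — 3 commits.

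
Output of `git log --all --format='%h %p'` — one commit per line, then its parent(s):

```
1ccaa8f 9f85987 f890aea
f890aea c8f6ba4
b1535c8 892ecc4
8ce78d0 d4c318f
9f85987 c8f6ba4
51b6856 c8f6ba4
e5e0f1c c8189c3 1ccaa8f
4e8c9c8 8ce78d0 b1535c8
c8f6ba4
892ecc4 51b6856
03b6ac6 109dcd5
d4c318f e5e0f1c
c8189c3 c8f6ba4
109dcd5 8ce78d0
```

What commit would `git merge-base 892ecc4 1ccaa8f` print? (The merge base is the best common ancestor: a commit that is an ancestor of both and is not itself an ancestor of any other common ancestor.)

Ancestors of 892ecc4: {51b6856, 892ecc4, c8f6ba4}.
Ancestors of 1ccaa8f: {1ccaa8f, 9f85987, c8f6ba4, f890aea}.
Common ancestors: {c8f6ba4}.
The only common ancestor is c8f6ba4, so it is the merge base.

c8f6ba4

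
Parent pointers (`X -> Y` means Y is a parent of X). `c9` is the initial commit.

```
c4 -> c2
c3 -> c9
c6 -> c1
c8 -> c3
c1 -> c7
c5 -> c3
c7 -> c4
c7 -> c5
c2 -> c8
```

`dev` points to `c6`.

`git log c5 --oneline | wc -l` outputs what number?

Walking parent pointers from c5: reachable set = {c3, c5, c9}.
That is 3 commits.

3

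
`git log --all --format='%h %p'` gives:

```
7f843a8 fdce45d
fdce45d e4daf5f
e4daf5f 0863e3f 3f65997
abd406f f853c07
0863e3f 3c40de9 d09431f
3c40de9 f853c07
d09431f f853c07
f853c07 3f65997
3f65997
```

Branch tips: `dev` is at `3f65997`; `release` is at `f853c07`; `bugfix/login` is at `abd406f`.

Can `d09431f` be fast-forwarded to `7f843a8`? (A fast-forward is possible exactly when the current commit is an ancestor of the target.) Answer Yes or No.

Yes

A fast-forward from d09431f to 7f843a8 is possible iff d09431f is an ancestor of 7f843a8.
Ancestors of 7f843a8: {0863e3f, 3c40de9, 3f65997, 7f843a8, d09431f, e4daf5f, f853c07, fdce45d}.
d09431f is among them, so fast-forward is possible.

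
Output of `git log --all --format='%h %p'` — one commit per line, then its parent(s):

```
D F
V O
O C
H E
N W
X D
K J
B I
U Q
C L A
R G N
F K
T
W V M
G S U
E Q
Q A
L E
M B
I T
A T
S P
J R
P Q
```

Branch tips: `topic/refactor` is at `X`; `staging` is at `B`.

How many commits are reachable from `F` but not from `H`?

Reachable from F: {A, B, C, E, F, G, I, J, K, L, M, N, O, P, Q, R, S, T, U, V, W}.
Reachable from H: {A, E, H, Q, T}.
In F's history but not H's: {B, C, F, G, I, J, K, L, M, N, O, P, R, S, U, V, W} — 17 commits.

17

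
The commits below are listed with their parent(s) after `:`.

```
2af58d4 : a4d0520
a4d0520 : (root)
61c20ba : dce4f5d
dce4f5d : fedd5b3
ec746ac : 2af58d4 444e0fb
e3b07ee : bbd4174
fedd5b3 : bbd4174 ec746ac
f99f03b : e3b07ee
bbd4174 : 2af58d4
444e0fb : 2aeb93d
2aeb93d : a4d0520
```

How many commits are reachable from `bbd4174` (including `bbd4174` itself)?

3

Walking parent pointers from bbd4174: reachable set = {2af58d4, a4d0520, bbd4174}.
That is 3 commits.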